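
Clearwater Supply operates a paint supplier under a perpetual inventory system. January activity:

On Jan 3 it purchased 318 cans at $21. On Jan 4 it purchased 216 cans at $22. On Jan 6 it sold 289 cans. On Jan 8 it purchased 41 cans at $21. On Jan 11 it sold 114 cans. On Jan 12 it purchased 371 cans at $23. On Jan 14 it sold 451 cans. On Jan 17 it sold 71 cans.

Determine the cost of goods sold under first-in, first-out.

COGS = $20,341

Jan 6, 289 sold [FIFO — oldest first]: 289 @ $21 = $6,069
Jan 11, 114 sold [FIFO — oldest first]: 29 @ $21 + 85 @ $22 = $2,479
Jan 14, 451 sold [FIFO — oldest first]: 131 @ $22 + 41 @ $21 + 279 @ $23 = $10,160
Jan 17, 71 sold [FIFO — oldest first]: 71 @ $23 = $1,633
Total COGS = $6,069 + $2,479 + $10,160 + $1,633 = $20,341
Ending inventory: 21 @ $23 = $483
Check: goods available $20,824 = COGS $20,341 + ending $483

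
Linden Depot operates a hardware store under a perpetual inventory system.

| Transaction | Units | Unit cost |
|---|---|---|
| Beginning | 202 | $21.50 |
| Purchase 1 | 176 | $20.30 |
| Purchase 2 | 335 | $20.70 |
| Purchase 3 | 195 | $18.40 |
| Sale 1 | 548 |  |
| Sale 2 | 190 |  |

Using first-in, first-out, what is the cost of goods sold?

COGS = $15,310.30

Sale 1 (548) [FIFO — oldest first]: 202 @ $21.50 + 176 @ $20.30 + 170 @ $20.70 = $11,434.80
Sale 2 (190) [FIFO — oldest first]: 165 @ $20.70 + 25 @ $18.40 = $3,875.50
Total COGS = $11,434.80 + $3,875.50 = $15,310.30
Ending inventory: 170 @ $18.40 = $3,128.00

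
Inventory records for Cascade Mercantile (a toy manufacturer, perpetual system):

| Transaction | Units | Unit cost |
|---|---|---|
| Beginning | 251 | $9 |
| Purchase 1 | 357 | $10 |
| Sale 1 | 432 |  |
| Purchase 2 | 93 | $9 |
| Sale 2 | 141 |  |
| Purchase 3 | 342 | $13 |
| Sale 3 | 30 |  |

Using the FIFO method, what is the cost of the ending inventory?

Sale 1 (432) [FIFO — oldest first]: 251 @ $9 + 181 @ $10 = $4,069
Sale 2 (141) [FIFO — oldest first]: 141 @ $10 = $1,410
Sale 3 (30) [FIFO — oldest first]: 30 @ $10 = $300
Total COGS = $4,069 + $1,410 + $300 = $5,779
Ending inventory: 5 @ $10 + 93 @ $9 + 342 @ $13 = $5,333

Ending inventory = $5,333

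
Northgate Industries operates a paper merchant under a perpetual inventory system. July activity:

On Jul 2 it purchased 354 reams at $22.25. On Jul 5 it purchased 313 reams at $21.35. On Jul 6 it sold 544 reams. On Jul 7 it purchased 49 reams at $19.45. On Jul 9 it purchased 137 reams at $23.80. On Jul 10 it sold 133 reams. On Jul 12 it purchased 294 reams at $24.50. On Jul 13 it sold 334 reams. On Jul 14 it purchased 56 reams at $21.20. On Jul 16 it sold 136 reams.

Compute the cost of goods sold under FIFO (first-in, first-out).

COGS = $25,975.70

Jul 6, 544 sold [FIFO — oldest first]: 354 @ $22.25 + 190 @ $21.35 = $11,933.00
Jul 10, 133 sold [FIFO — oldest first]: 123 @ $21.35 + 10 @ $19.45 = $2,820.55
Jul 13, 334 sold [FIFO — oldest first]: 39 @ $19.45 + 137 @ $23.80 + 158 @ $24.50 = $7,890.15
Jul 16, 136 sold [FIFO — oldest first]: 136 @ $24.50 = $3,332.00
Total COGS = $11,933.00 + $2,820.55 + $7,890.15 + $3,332.00 = $25,975.70
Ending inventory: 56 @ $21.20 = $1,187.20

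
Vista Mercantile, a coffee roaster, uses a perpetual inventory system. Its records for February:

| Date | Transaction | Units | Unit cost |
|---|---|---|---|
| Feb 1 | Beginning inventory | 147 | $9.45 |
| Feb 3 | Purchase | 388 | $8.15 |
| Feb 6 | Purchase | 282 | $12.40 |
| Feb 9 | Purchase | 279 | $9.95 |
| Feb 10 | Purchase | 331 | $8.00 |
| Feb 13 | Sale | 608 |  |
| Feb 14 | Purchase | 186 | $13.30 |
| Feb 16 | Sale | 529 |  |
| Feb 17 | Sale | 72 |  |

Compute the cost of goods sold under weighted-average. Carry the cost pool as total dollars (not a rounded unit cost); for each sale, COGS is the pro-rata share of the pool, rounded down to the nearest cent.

After Feb 1: 147 on hand, pool $1,389.15 (≈ $9.4500 each)
After Feb 3: 535 on hand, pool $4,551.35 (≈ $8.5072 each)
After Feb 6: 817 on hand, pool $8,048.15 (≈ $9.8509 each)
After Feb 9: 1096 on hand, pool $10,824.20 (≈ $9.8761 each)
After Feb 10: 1427 on hand, pool $13,472.20 (≈ $9.4409 each)
Feb 13, sell 608: 608/1427 × $13,472.20 → $5,740.08
After Feb 14: 1005 on hand, pool $10,205.92 (≈ $10.1551 each)
Feb 16, sell 529: 529/1005 × $10,205.92 → $5,372.07
Feb 17, sell 72: 72/476 × $4,833.85 → $731.17
Total COGS = $5,740.08 + $5,372.07 + $731.17 = $11,843.32
Ending inventory (cost pool remaining) = $4,102.68
Check: goods available $15,946.00 = COGS $11,843.32 + ending $4,102.68

COGS = $11,843.32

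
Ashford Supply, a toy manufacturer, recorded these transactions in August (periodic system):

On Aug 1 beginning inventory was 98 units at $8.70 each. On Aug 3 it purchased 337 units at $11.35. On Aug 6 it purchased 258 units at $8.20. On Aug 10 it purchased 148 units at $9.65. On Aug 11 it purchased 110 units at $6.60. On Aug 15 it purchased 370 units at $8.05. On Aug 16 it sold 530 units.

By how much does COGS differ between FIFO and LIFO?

FIFO COGS: 98 @ $8.70 + 337 @ $11.35 + 95 @ $8.20 = $5,456.55
LIFO COGS: 370 @ $8.05 + 110 @ $6.60 + 50 @ $9.65 = $4,187.00
Difference = |$5,456.55 − $4,187.00| = $1,269.55

$1,269.55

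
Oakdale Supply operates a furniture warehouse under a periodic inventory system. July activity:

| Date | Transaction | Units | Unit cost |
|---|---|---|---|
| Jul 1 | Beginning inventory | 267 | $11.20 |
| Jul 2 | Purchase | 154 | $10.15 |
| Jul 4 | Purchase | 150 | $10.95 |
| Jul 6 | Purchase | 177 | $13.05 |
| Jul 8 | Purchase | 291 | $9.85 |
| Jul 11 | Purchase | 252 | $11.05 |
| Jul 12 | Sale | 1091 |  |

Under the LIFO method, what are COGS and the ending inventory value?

COGS = $11,916.80; ending inventory = $2,240.00

Jul 12, 1091 sold [LIFO — newest first]: 252 @ $11.05 + 291 @ $9.85 + 177 @ $13.05 + 150 @ $10.95 + 154 @ $10.15 + 67 @ $11.20 = $11,916.80
Ending inventory: 200 @ $11.20 = $2,240.00
Check: goods available $14,156.80 = COGS $11,916.80 + ending $2,240.00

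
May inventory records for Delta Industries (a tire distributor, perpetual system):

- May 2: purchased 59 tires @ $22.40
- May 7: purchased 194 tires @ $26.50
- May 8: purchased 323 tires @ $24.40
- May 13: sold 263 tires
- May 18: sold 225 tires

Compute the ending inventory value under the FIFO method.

May 13, 263 sold [FIFO — oldest first]: 59 @ $22.40 + 194 @ $26.50 + 10 @ $24.40 = $6,706.60
May 18, 225 sold [FIFO — oldest first]: 225 @ $24.40 = $5,490.00
Total COGS = $6,706.60 + $5,490.00 = $12,196.60
Ending inventory: 88 @ $24.40 = $2,147.20
Check: goods available $14,343.80 = COGS $12,196.60 + ending $2,147.20

Ending inventory = $2,147.20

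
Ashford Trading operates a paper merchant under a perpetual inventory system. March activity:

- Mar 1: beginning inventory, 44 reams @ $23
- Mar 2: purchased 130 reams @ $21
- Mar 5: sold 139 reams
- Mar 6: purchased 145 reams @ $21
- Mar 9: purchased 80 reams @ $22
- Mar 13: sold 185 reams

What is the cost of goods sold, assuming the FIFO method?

COGS = $6,897

Mar 5, 139 sold [FIFO — oldest first]: 44 @ $23 + 95 @ $21 = $3,007
Mar 13, 185 sold [FIFO — oldest first]: 35 @ $21 + 145 @ $21 + 5 @ $22 = $3,890
Total COGS = $3,007 + $3,890 = $6,897
Ending inventory: 75 @ $22 = $1,650
Check: goods available $8,547 = COGS $6,897 + ending $1,650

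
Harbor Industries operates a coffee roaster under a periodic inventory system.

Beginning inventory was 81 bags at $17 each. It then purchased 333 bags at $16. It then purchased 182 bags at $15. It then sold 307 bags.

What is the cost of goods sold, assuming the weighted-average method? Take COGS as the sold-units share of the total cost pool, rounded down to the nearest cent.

Sale 1, sell 307: 307/596 × $9,435.00 → $4,859.97
Ending inventory (cost pool remaining) = $4,575.03

COGS = $4,859.97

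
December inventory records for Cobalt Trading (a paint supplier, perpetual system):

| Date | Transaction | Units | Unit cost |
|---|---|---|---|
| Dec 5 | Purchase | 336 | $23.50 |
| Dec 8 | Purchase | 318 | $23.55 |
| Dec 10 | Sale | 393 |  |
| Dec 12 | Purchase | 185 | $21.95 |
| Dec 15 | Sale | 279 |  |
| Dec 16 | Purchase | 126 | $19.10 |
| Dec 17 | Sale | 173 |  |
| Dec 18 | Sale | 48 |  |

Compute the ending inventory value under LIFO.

Ending inventory = $1,692.00

Dec 10, 393 sold [LIFO — newest first]: 318 @ $23.55 + 75 @ $23.50 = $9,251.40
Dec 15, 279 sold [LIFO — newest first]: 185 @ $21.95 + 94 @ $23.50 = $6,269.75
Dec 17, 173 sold [LIFO — newest first]: 126 @ $19.10 + 47 @ $23.50 = $3,511.10
Dec 18, 48 sold [LIFO — newest first]: 48 @ $23.50 = $1,128.00
Total COGS = $9,251.40 + $6,269.75 + $3,511.10 + $1,128.00 = $20,160.25
Ending inventory: 72 @ $23.50 = $1,692.00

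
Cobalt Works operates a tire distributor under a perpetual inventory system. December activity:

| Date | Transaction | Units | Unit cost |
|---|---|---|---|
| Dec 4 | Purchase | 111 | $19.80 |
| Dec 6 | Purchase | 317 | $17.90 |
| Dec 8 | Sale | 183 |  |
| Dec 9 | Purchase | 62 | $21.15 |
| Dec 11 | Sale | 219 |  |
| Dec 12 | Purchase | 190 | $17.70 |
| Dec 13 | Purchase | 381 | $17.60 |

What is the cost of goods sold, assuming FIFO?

COGS = $7,406.70

Dec 8, 183 sold [FIFO — oldest first]: 111 @ $19.80 + 72 @ $17.90 = $3,486.60
Dec 11, 219 sold [FIFO — oldest first]: 219 @ $17.90 = $3,920.10
Total COGS = $3,486.60 + $3,920.10 = $7,406.70
Ending inventory: 26 @ $17.90 + 62 @ $21.15 + 190 @ $17.70 + 381 @ $17.60 = $11,845.30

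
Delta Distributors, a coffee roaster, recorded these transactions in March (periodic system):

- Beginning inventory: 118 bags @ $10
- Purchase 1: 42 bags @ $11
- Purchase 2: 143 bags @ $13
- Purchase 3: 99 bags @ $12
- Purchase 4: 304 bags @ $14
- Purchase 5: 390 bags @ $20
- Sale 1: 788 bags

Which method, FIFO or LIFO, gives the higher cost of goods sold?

FIFO COGS: 118 @ $10 + 42 @ $11 + 143 @ $13 + 99 @ $12 + 304 @ $14 + 82 @ $20 = $10,585
LIFO COGS: 390 @ $20 + 304 @ $14 + 94 @ $12 = $13,184

LIFO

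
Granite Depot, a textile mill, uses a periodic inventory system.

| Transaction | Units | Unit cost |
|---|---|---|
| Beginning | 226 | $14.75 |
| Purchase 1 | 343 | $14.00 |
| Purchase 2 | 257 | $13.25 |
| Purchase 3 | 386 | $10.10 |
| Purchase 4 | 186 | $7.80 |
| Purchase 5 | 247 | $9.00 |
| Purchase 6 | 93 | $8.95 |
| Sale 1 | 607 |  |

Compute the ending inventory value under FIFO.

Sale 1 (607) [FIFO — oldest first]: 226 @ $14.75 + 343 @ $14.00 + 38 @ $13.25 = $8,639.00
Ending inventory: 219 @ $13.25 + 386 @ $10.10 + 186 @ $7.80 + 247 @ $9.00 + 93 @ $8.95 = $11,306.50

Ending inventory = $11,306.50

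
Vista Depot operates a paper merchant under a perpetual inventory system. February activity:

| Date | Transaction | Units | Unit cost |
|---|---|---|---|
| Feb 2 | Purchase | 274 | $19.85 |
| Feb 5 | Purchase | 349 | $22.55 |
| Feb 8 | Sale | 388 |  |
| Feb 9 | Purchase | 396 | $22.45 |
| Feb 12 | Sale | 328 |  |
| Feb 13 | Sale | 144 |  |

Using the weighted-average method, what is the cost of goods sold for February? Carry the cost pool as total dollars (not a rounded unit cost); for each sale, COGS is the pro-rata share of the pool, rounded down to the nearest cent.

COGS = $18,693.89

After Feb 2: 274 on hand, pool $5,438.90 (≈ $19.8500 each)
After Feb 5: 623 on hand, pool $13,308.85 (≈ $21.3625 each)
Feb 8, sell 388: 388/623 × $13,308.85 → $8,288.65
After Feb 9: 631 on hand, pool $13,910.40 (≈ $22.0450 each)
Feb 12, sell 328: 328/631 × $13,910.40 → $7,230.76
Feb 13, sell 144: 144/303 × $6,679.64 → $3,174.48
Total COGS = $8,288.65 + $7,230.76 + $3,174.48 = $18,693.89
Ending inventory (cost pool remaining) = $3,505.16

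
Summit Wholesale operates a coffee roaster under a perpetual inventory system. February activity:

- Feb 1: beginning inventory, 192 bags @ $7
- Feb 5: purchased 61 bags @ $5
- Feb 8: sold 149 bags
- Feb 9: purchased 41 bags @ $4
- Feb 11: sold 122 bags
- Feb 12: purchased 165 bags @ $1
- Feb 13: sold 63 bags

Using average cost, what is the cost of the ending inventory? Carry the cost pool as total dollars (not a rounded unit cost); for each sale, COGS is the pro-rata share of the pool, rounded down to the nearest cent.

Ending inventory = $198.50

After Feb 1: 192 on hand, pool $1,344.00 (≈ $7.0000 each)
After Feb 5: 253 on hand, pool $1,649.00 (≈ $6.5178 each)
Feb 8, sell 149: 149/253 × $1,649.00 → $971.15
After Feb 9: 145 on hand, pool $841.85 (≈ $5.8059 each)
Feb 11, sell 122: 122/145 × $841.85 → $708.31
After Feb 12: 188 on hand, pool $298.54 (≈ $1.5880 each)
Feb 13, sell 63: 63/188 × $298.54 → $100.04
Total COGS = $971.15 + $708.31 + $100.04 = $1,779.50
Ending inventory (cost pool remaining) = $198.50
Check: goods available $1,978.00 = COGS $1,779.50 + ending $198.50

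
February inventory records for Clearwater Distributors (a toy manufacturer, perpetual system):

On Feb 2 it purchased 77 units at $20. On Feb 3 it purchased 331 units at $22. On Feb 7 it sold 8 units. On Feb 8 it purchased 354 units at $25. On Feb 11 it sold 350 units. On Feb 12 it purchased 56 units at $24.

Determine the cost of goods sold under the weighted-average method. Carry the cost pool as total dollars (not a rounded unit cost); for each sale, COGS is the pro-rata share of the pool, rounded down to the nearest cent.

COGS = $8,295.86

After Feb 2: 77 on hand, pool $1,540.00 (≈ $20.0000 each)
After Feb 3: 408 on hand, pool $8,822.00 (≈ $21.6225 each)
Feb 7, sell 8: 8/408 × $8,822.00 → $172.98
After Feb 8: 754 on hand, pool $17,499.02 (≈ $23.2082 each)
Feb 11, sell 350: 350/754 × $17,499.02 → $8,122.88
After Feb 12: 460 on hand, pool $10,720.14 (≈ $23.3047 each)
Total COGS = $172.98 + $8,122.88 = $8,295.86
Ending inventory (cost pool remaining) = $10,720.14
Check: goods available $19,016.00 = COGS $8,295.86 + ending $10,720.14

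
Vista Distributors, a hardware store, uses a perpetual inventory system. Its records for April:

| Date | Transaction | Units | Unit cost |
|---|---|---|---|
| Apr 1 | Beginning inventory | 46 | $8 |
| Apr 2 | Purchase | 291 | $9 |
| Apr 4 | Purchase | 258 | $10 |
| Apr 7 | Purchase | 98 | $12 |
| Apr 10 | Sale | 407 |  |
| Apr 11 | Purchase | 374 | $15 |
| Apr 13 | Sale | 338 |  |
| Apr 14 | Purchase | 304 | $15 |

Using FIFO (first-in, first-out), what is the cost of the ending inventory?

Ending inventory = $9,390

Apr 10, 407 sold [FIFO — oldest first]: 46 @ $8 + 291 @ $9 + 70 @ $10 = $3,687
Apr 13, 338 sold [FIFO — oldest first]: 188 @ $10 + 98 @ $12 + 52 @ $15 = $3,836
Total COGS = $3,687 + $3,836 = $7,523
Ending inventory: 322 @ $15 + 304 @ $15 = $9,390
Check: goods available $16,913 = COGS $7,523 + ending $9,390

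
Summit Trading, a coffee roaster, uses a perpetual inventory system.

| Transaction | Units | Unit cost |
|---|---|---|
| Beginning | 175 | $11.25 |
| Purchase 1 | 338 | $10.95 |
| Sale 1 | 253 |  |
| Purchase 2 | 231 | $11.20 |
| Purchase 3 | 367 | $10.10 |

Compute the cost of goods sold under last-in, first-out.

COGS = $2,770.35

Sale 1 (253) [LIFO — newest first]: 253 @ $10.95 = $2,770.35
Ending inventory: 175 @ $11.25 + 85 @ $10.95 + 231 @ $11.20 + 367 @ $10.10 = $9,193.40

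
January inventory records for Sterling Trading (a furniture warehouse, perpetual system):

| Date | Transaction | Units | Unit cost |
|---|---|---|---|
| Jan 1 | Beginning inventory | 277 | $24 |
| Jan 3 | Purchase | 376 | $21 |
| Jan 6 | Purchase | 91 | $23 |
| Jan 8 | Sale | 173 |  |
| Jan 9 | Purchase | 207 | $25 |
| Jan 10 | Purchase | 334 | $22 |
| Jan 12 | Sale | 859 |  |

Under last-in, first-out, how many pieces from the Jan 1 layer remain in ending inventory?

253

Jan 8, 173 sold [LIFO — newest first]: 91 @ $23 + 82 @ $21 = $3,815
Jan 12, 859 sold [LIFO — newest first]: 334 @ $22 + 207 @ $25 + 294 @ $21 + 24 @ $24 = $19,273
Total COGS = $3,815 + $19,273 = $23,088
Ending inventory: 253 @ $24 = $6,072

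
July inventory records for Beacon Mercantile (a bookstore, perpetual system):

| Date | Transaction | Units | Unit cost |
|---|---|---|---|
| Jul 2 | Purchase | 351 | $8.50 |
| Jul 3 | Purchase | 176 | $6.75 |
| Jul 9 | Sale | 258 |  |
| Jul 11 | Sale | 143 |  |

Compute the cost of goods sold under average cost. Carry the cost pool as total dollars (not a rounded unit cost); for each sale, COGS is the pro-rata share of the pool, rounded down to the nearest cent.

COGS = $3,174.13

After Jul 2: 351 on hand, pool $2,983.50 (≈ $8.5000 each)
After Jul 3: 527 on hand, pool $4,171.50 (≈ $7.9156 each)
Jul 9, sell 258: 258/527 × $4,171.50 → $2,042.21
Jul 11, sell 143: 143/269 × $2,129.29 → $1,131.92
Total COGS = $2,042.21 + $1,131.92 = $3,174.13
Ending inventory (cost pool remaining) = $997.37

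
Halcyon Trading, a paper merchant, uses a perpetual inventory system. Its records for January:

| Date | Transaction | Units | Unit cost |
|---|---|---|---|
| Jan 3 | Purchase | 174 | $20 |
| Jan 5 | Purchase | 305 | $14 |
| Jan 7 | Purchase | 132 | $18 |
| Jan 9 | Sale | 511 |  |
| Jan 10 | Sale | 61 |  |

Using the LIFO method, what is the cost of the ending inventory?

Ending inventory = $780

Jan 9, 511 sold [LIFO — newest first]: 132 @ $18 + 305 @ $14 + 74 @ $20 = $8,126
Jan 10, 61 sold [LIFO — newest first]: 61 @ $20 = $1,220
Total COGS = $8,126 + $1,220 = $9,346
Ending inventory: 39 @ $20 = $780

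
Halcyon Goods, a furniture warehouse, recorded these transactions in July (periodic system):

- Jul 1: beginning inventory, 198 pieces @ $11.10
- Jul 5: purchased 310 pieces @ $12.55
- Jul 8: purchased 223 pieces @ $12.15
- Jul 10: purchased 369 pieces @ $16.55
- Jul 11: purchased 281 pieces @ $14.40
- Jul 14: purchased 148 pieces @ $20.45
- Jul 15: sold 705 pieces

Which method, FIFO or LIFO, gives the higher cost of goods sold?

LIFO

FIFO COGS: 198 @ $11.10 + 310 @ $12.55 + 197 @ $12.15 = $8,481.85
LIFO COGS: 148 @ $20.45 + 281 @ $14.40 + 276 @ $16.55 = $11,640.80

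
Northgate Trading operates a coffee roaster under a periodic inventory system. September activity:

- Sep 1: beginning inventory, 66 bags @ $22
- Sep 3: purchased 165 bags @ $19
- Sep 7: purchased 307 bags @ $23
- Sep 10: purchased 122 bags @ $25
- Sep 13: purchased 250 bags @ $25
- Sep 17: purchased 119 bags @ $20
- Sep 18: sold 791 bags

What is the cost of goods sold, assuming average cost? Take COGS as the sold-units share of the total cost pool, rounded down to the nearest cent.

COGS = $17,932.40

Sep 18, sell 791: 791/1029 × $23,328.00 → $17,932.40
Ending inventory (cost pool remaining) = $5,395.60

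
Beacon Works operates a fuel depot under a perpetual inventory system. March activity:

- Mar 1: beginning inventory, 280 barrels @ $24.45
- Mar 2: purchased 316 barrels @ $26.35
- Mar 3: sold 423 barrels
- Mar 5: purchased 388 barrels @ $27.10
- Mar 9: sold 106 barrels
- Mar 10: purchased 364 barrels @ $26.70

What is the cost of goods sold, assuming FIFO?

COGS = $13,407.15

Mar 3, 423 sold [FIFO — oldest first]: 280 @ $24.45 + 143 @ $26.35 = $10,614.05
Mar 9, 106 sold [FIFO — oldest first]: 106 @ $26.35 = $2,793.10
Total COGS = $10,614.05 + $2,793.10 = $13,407.15
Ending inventory: 67 @ $26.35 + 388 @ $27.10 + 364 @ $26.70 = $21,999.05
Check: goods available $35,406.20 = COGS $13,407.15 + ending $21,999.05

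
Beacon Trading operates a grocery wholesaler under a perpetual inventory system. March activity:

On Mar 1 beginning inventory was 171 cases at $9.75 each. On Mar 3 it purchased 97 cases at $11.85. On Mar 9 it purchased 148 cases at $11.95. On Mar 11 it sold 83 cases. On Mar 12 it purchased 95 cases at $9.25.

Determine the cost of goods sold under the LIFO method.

COGS = $991.85

Mar 11, 83 sold [LIFO — newest first]: 83 @ $11.95 = $991.85
Ending inventory: 171 @ $9.75 + 97 @ $11.85 + 65 @ $11.95 + 95 @ $9.25 = $4,472.20
Check: goods available $5,464.05 = COGS $991.85 + ending $4,472.20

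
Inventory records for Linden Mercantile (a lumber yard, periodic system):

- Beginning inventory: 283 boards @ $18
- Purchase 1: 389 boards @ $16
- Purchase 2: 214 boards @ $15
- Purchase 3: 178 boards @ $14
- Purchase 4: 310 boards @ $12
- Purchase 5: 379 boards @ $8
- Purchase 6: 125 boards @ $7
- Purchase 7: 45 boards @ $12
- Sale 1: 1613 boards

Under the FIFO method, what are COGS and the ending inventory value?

Sale 1 (1613) [FIFO — oldest first]: 283 @ $18 + 389 @ $16 + 214 @ $15 + 178 @ $14 + 310 @ $12 + 239 @ $8 = $22,652
Ending inventory: 140 @ $8 + 125 @ $7 + 45 @ $12 = $2,535

COGS = $22,652; ending inventory = $2,535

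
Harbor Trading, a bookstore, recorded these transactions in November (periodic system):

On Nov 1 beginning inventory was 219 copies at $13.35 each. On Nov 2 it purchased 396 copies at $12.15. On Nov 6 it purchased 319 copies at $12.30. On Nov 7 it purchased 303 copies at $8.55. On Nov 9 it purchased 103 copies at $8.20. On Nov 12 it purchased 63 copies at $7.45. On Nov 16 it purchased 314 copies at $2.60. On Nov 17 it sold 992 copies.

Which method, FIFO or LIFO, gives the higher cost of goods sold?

FIFO

FIFO COGS: 219 @ $13.35 + 396 @ $12.15 + 319 @ $12.30 + 58 @ $8.55 = $12,154.65
LIFO COGS: 314 @ $2.60 + 63 @ $7.45 + 103 @ $8.20 + 303 @ $8.55 + 209 @ $12.30 = $7,291.70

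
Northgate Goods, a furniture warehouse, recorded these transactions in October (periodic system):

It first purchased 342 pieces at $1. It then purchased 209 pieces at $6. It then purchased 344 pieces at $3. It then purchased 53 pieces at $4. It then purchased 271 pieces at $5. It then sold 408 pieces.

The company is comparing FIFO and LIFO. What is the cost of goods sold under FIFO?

FIFO COGS: 342 @ $1 + 66 @ $6 = $738
LIFO COGS: 271 @ $5 + 53 @ $4 + 84 @ $3 = $1,819

COGS = $738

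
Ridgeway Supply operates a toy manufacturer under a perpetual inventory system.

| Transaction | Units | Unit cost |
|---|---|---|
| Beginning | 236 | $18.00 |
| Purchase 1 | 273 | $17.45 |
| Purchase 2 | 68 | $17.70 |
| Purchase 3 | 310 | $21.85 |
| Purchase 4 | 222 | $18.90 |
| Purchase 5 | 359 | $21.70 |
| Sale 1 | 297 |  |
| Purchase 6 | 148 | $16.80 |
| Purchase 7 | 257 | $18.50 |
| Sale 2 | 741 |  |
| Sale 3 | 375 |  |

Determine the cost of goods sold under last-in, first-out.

COGS = $28,059.15

Sale 1 (297) [LIFO — newest first]: 297 @ $21.70 = $6,444.90
Sale 2 (741) [LIFO — newest first]: 257 @ $18.50 + 148 @ $16.80 + 62 @ $21.70 + 222 @ $18.90 + 52 @ $21.85 = $13,918.30
Sale 3 (375) [LIFO — newest first]: 258 @ $21.85 + 68 @ $17.70 + 49 @ $17.45 = $7,695.95
Total COGS = $6,444.90 + $13,918.30 + $7,695.95 = $28,059.15
Ending inventory: 236 @ $18.00 + 224 @ $17.45 = $8,156.80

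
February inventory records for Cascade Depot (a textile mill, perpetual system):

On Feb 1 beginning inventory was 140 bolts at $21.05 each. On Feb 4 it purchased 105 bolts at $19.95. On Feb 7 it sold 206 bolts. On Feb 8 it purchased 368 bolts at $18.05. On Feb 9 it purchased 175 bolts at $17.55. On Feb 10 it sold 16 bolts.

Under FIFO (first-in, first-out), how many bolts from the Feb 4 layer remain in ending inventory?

23

Feb 7, 206 sold [FIFO — oldest first]: 140 @ $21.05 + 66 @ $19.95 = $4,263.70
Feb 10, 16 sold [FIFO — oldest first]: 16 @ $19.95 = $319.20
Total COGS = $4,263.70 + $319.20 = $4,582.90
Ending inventory: 23 @ $19.95 + 368 @ $18.05 + 175 @ $17.55 = $10,172.50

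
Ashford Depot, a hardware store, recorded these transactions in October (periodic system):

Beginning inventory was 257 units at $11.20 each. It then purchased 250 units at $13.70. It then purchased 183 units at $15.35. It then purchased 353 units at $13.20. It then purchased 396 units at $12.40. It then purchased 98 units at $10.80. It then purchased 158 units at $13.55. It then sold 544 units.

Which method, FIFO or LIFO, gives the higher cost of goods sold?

FIFO

FIFO COGS: 257 @ $11.20 + 250 @ $13.70 + 37 @ $15.35 = $6,871.35
LIFO COGS: 158 @ $13.55 + 98 @ $10.80 + 288 @ $12.40 = $6,770.50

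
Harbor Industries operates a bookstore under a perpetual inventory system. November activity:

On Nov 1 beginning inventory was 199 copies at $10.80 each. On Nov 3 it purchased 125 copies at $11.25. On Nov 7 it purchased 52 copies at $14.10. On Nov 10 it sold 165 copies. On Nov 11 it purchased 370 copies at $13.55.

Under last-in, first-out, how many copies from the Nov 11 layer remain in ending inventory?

370

Nov 10, 165 sold [LIFO — newest first]: 52 @ $14.10 + 113 @ $11.25 = $2,004.45
Ending inventory: 199 @ $10.80 + 12 @ $11.25 + 370 @ $13.55 = $7,297.70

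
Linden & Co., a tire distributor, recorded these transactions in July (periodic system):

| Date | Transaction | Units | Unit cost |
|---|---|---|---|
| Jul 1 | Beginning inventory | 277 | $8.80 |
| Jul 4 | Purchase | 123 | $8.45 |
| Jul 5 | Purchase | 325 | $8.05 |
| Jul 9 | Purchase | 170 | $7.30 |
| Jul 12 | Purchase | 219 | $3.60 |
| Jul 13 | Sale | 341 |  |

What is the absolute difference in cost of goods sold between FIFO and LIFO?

$1,299.40

FIFO COGS: 277 @ $8.80 + 64 @ $8.45 = $2,978.40
LIFO COGS: 219 @ $3.60 + 122 @ $7.30 = $1,679.00
Difference = |$2,978.40 − $1,679.00| = $1,299.40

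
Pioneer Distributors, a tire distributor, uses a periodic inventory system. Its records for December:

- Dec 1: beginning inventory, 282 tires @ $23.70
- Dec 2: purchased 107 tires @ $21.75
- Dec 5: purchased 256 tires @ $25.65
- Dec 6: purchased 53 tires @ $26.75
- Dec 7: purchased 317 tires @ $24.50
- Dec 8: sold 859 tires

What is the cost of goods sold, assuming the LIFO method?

COGS = $21,064.10

Dec 8, 859 sold [LIFO — newest first]: 317 @ $24.50 + 53 @ $26.75 + 256 @ $25.65 + 107 @ $21.75 + 126 @ $23.70 = $21,064.10
Ending inventory: 156 @ $23.70 = $3,697.20
Check: goods available $24,761.30 = COGS $21,064.10 + ending $3,697.20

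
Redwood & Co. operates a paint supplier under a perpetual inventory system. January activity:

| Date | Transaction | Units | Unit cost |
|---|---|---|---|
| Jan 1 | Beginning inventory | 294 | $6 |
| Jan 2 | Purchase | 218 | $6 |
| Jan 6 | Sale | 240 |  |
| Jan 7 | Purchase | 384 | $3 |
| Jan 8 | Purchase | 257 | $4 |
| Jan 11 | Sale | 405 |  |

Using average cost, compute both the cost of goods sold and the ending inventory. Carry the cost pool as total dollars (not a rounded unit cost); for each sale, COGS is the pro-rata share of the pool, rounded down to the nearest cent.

COGS = $3,130.97; ending inventory = $2,121.03

After Jan 1: 294 on hand, pool $1,764.00 (≈ $6.0000 each)
After Jan 2: 512 on hand, pool $3,072.00 (≈ $6.0000 each)
Jan 6, sell 240: 240/512 × $3,072.00 → $1,440.00
After Jan 7: 656 on hand, pool $2,784.00 (≈ $4.2439 each)
After Jan 8: 913 on hand, pool $3,812.00 (≈ $4.1752 each)
Jan 11, sell 405: 405/913 × $3,812.00 → $1,690.97
Total COGS = $1,440.00 + $1,690.97 = $3,130.97
Ending inventory (cost pool remaining) = $2,121.03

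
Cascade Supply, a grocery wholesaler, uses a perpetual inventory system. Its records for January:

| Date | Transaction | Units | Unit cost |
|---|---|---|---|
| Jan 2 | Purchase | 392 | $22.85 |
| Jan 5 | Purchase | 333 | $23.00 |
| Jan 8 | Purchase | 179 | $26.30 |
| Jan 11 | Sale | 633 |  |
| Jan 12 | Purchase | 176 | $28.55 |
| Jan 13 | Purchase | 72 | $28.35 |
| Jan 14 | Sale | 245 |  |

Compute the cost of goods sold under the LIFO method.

COGS = $22,111.90

Jan 11, 633 sold [LIFO — newest first]: 179 @ $26.30 + 333 @ $23.00 + 121 @ $22.85 = $15,131.55
Jan 14, 245 sold [LIFO — newest first]: 72 @ $28.35 + 173 @ $28.55 = $6,980.35
Total COGS = $15,131.55 + $6,980.35 = $22,111.90
Ending inventory: 271 @ $22.85 + 3 @ $28.55 = $6,278.00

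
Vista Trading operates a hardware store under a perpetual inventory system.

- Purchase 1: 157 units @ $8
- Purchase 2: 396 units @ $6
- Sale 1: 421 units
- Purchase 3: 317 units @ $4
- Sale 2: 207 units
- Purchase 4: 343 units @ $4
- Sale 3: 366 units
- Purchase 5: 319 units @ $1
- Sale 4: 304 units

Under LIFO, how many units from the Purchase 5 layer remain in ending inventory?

15

Sale 1 (421) [LIFO — newest first]: 396 @ $6 + 25 @ $8 = $2,576
Sale 2 (207) [LIFO — newest first]: 207 @ $4 = $828
Sale 3 (366) [LIFO — newest first]: 343 @ $4 + 23 @ $4 = $1,464
Sale 4 (304) [LIFO — newest first]: 304 @ $1 = $304
Total COGS = $2,576 + $828 + $1,464 + $304 = $5,172
Ending inventory: 132 @ $8 + 87 @ $4 + 15 @ $1 = $1,419
Check: goods available $6,591 = COGS $5,172 + ending $1,419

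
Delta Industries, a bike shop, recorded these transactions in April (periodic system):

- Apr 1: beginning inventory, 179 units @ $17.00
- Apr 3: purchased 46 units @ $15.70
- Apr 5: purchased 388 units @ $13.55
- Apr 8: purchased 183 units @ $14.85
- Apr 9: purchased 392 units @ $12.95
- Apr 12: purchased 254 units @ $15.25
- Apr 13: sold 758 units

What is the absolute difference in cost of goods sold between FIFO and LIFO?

$562.75

FIFO COGS: 179 @ $17.00 + 46 @ $15.70 + 388 @ $13.55 + 145 @ $14.85 = $11,175.85
LIFO COGS: 254 @ $15.25 + 392 @ $12.95 + 112 @ $14.85 = $10,613.10
Difference = |$11,175.85 − $10,613.10| = $562.75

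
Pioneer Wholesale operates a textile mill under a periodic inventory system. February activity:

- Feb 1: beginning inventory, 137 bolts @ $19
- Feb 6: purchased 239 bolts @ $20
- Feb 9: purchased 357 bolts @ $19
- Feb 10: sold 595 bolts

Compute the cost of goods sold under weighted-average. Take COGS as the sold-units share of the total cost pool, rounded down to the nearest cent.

COGS = $11,499.00

Feb 10, sell 595: 595/733 × $14,166.00 → $11,499.00
Ending inventory (cost pool remaining) = $2,667.00
Check: goods available $14,166.00 = COGS $11,499.00 + ending $2,667.00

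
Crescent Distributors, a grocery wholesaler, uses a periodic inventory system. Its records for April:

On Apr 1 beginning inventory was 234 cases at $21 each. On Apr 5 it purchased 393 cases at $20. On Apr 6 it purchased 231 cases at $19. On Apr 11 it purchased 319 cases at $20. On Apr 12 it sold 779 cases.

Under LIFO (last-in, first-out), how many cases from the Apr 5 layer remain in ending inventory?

Apr 12, 779 sold [LIFO — newest first]: 319 @ $20 + 231 @ $19 + 229 @ $20 = $15,349
Ending inventory: 234 @ $21 + 164 @ $20 = $8,194

164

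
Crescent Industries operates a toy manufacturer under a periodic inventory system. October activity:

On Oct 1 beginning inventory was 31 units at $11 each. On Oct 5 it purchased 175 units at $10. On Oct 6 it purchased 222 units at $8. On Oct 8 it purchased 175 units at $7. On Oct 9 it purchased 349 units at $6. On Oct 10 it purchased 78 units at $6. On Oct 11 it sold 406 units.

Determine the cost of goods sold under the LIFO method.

COGS = $2,436

Oct 11, 406 sold [LIFO — newest first]: 78 @ $6 + 328 @ $6 = $2,436
Ending inventory: 31 @ $11 + 175 @ $10 + 222 @ $8 + 175 @ $7 + 21 @ $6 = $5,218
Check: goods available $7,654 = COGS $2,436 + ending $5,218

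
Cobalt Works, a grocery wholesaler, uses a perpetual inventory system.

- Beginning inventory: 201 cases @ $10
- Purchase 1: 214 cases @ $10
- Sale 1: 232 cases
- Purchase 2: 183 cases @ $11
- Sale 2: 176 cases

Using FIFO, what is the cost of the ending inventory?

Ending inventory = $2,083

Sale 1 (232) [FIFO — oldest first]: 201 @ $10 + 31 @ $10 = $2,320
Sale 2 (176) [FIFO — oldest first]: 176 @ $10 = $1,760
Total COGS = $2,320 + $1,760 = $4,080
Ending inventory: 7 @ $10 + 183 @ $11 = $2,083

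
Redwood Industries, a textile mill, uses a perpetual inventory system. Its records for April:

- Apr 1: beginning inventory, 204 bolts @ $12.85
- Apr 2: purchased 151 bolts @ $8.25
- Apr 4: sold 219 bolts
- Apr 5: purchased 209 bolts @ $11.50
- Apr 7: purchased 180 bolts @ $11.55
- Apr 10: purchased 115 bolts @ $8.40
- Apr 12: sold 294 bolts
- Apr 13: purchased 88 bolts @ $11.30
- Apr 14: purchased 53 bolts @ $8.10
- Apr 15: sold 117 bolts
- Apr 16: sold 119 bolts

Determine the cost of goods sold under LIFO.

Apr 4, 219 sold [LIFO — newest first]: 151 @ $8.25 + 68 @ $12.85 = $2,119.55
Apr 12, 294 sold [LIFO — newest first]: 115 @ $8.40 + 179 @ $11.55 = $3,033.45
Apr 15, 117 sold [LIFO — newest first]: 53 @ $8.10 + 64 @ $11.30 = $1,152.50
Apr 16, 119 sold [LIFO — newest first]: 24 @ $11.30 + 1 @ $11.55 + 94 @ $11.50 = $1,363.75
Total COGS = $2,119.55 + $3,033.45 + $1,152.50 + $1,363.75 = $7,669.25
Ending inventory: 136 @ $12.85 + 115 @ $11.50 = $3,070.10
Check: goods available $10,739.35 = COGS $7,669.25 + ending $3,070.10

COGS = $7,669.25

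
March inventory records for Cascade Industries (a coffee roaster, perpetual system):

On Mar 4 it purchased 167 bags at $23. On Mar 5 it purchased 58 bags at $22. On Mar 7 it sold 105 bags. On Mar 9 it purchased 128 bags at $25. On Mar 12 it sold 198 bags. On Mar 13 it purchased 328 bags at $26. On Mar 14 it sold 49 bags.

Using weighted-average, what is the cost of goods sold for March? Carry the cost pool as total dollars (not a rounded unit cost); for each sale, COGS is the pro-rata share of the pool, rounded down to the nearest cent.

COGS = $8,382.05

After Mar 4: 167 on hand, pool $3,841.00 (≈ $23.0000 each)
After Mar 5: 225 on hand, pool $5,117.00 (≈ $22.7422 each)
Mar 7, sell 105: 105/225 × $5,117.00 → $2,387.93
After Mar 9: 248 on hand, pool $5,929.07 (≈ $23.9075 each)
Mar 12, sell 198: 198/248 × $5,929.07 → $4,733.69
After Mar 13: 378 on hand, pool $9,723.38 (≈ $25.7232 each)
Mar 14, sell 49: 49/378 × $9,723.38 → $1,260.43
Total COGS = $2,387.93 + $4,733.69 + $1,260.43 = $8,382.05
Ending inventory (cost pool remaining) = $8,462.95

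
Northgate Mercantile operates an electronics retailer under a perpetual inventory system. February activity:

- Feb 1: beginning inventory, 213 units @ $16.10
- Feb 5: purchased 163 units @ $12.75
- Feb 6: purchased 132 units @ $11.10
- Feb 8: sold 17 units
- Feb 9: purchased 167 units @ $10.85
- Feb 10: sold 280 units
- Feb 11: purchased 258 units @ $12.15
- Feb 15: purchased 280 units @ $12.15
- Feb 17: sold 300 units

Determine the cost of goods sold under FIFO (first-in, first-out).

COGS = $7,938.40

Feb 8, 17 sold [FIFO — oldest first]: 17 @ $16.10 = $273.70
Feb 10, 280 sold [FIFO — oldest first]: 196 @ $16.10 + 84 @ $12.75 = $4,226.60
Feb 17, 300 sold [FIFO — oldest first]: 79 @ $12.75 + 132 @ $11.10 + 89 @ $10.85 = $3,438.10
Total COGS = $273.70 + $4,226.60 + $3,438.10 = $7,938.40
Ending inventory: 78 @ $10.85 + 258 @ $12.15 + 280 @ $12.15 = $7,383.00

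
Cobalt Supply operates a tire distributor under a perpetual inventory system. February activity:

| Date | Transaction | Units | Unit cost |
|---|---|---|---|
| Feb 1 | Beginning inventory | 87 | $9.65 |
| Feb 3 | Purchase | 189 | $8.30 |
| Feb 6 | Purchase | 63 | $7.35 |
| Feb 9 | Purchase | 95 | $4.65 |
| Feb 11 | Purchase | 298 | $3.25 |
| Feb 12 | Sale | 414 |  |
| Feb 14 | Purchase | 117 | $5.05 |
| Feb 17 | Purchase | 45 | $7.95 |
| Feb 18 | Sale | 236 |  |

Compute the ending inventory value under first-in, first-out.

Ending inventory = $1,215.10

Feb 12, 414 sold [FIFO — oldest first]: 87 @ $9.65 + 189 @ $8.30 + 63 @ $7.35 + 75 @ $4.65 = $3,220.05
Feb 18, 236 sold [FIFO — oldest first]: 20 @ $4.65 + 216 @ $3.25 = $795.00
Total COGS = $3,220.05 + $795.00 = $4,015.05
Ending inventory: 82 @ $3.25 + 117 @ $5.05 + 45 @ $7.95 = $1,215.10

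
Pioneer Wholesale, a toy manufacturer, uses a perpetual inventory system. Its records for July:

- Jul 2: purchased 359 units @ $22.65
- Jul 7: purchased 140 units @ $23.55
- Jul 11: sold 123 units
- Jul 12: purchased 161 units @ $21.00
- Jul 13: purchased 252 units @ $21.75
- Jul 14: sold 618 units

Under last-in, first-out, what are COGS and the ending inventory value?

COGS = $16,417.20; ending inventory = $3,873.15

Jul 11, 123 sold [LIFO — newest first]: 123 @ $23.55 = $2,896.65
Jul 14, 618 sold [LIFO — newest first]: 252 @ $21.75 + 161 @ $21.00 + 17 @ $23.55 + 188 @ $22.65 = $13,520.55
Total COGS = $2,896.65 + $13,520.55 = $16,417.20
Ending inventory: 171 @ $22.65 = $3,873.15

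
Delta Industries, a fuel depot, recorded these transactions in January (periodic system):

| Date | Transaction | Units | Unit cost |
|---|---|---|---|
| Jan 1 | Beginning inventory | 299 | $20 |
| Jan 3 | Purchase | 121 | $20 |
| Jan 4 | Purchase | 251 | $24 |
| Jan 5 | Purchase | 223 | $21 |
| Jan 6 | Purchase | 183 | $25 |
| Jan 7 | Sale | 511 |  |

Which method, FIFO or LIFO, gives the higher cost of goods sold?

FIFO COGS: 299 @ $20 + 121 @ $20 + 91 @ $24 = $10,584
LIFO COGS: 183 @ $25 + 223 @ $21 + 105 @ $24 = $11,778

LIFO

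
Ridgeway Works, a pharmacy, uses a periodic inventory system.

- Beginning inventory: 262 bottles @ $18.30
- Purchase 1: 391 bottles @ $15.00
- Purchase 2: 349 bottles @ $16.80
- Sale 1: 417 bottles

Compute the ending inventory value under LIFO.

Ending inventory = $9,639.60

Sale 1 (417) [LIFO — newest first]: 349 @ $16.80 + 68 @ $15.00 = $6,883.20
Ending inventory: 262 @ $18.30 + 323 @ $15.00 = $9,639.60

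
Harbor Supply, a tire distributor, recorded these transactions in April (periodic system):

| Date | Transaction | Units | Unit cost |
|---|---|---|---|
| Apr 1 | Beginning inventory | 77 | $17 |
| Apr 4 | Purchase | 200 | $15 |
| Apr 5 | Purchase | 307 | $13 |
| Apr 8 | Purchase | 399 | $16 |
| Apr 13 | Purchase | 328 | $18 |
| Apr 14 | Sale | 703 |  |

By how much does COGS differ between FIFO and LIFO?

FIFO COGS: 77 @ $17 + 200 @ $15 + 307 @ $13 + 119 @ $16 = $10,204
LIFO COGS: 328 @ $18 + 375 @ $16 = $11,904
Difference = |$10,204 − $11,904| = $1,700

$1,700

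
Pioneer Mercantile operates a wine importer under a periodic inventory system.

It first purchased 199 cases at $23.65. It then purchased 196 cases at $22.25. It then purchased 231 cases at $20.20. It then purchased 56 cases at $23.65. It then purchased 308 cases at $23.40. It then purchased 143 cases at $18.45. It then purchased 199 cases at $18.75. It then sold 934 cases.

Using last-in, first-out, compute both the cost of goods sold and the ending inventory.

Sale 1 (934) [LIFO — newest first]: 199 @ $18.75 + 143 @ $18.45 + 308 @ $23.40 + 56 @ $23.65 + 228 @ $20.20 = $19,506.80
Ending inventory: 199 @ $23.65 + 196 @ $22.25 + 3 @ $20.20 = $9,127.95

COGS = $19,506.80; ending inventory = $9,127.95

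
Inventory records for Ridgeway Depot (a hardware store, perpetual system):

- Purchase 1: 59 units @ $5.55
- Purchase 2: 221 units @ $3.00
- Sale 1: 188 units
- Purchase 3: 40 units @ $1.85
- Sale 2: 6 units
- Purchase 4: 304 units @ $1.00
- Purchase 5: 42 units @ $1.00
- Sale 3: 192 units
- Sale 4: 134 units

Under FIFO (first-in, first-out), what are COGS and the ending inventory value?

COGS = $1,264.45; ending inventory = $146.00

Sale 1 (188) [FIFO — oldest first]: 59 @ $5.55 + 129 @ $3.00 = $714.45
Sale 2 (6) [FIFO — oldest first]: 6 @ $3.00 = $18.00
Sale 3 (192) [FIFO — oldest first]: 86 @ $3.00 + 40 @ $1.85 + 66 @ $1.00 = $398.00
Sale 4 (134) [FIFO — oldest first]: 134 @ $1.00 = $134.00
Total COGS = $714.45 + $18.00 + $398.00 + $134.00 = $1,264.45
Ending inventory: 104 @ $1.00 + 42 @ $1.00 = $146.00
Check: goods available $1,410.45 = COGS $1,264.45 + ending $146.00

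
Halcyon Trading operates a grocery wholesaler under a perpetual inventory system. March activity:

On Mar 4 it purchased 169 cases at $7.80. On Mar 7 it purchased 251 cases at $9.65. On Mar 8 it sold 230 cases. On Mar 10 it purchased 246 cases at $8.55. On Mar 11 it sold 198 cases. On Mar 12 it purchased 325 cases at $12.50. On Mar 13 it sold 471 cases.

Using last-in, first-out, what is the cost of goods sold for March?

COGS = $9,188.55

Mar 8, 230 sold [LIFO — newest first]: 230 @ $9.65 = $2,219.50
Mar 11, 198 sold [LIFO — newest first]: 198 @ $8.55 = $1,692.90
Mar 13, 471 sold [LIFO — newest first]: 325 @ $12.50 + 48 @ $8.55 + 21 @ $9.65 + 77 @ $7.80 = $5,276.15
Total COGS = $2,219.50 + $1,692.90 + $5,276.15 = $9,188.55
Ending inventory: 92 @ $7.80 = $717.60
Check: goods available $9,906.15 = COGS $9,188.55 + ending $717.60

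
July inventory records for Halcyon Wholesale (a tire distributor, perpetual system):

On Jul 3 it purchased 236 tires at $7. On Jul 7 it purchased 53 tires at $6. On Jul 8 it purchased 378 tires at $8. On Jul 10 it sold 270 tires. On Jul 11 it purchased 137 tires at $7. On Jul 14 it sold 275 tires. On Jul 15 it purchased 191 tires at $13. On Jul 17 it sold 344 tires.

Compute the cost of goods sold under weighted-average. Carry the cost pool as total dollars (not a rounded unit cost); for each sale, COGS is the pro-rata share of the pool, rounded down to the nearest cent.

COGS = $7,401.95

After Jul 3: 236 on hand, pool $1,652.00 (≈ $7.0000 each)
After Jul 7: 289 on hand, pool $1,970.00 (≈ $6.8166 each)
After Jul 8: 667 on hand, pool $4,994.00 (≈ $7.4873 each)
Jul 10, sell 270: 270/667 × $4,994.00 → $2,021.55
After Jul 11: 534 on hand, pool $3,931.45 (≈ $7.3623 each)
Jul 14, sell 275: 275/534 × $3,931.45 → $2,024.62
After Jul 15: 450 on hand, pool $4,389.83 (≈ $9.7552 each)
Jul 17, sell 344: 344/450 × $4,389.83 → $3,355.78
Total COGS = $2,021.55 + $2,024.62 + $3,355.78 = $7,401.95
Ending inventory (cost pool remaining) = $1,034.05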